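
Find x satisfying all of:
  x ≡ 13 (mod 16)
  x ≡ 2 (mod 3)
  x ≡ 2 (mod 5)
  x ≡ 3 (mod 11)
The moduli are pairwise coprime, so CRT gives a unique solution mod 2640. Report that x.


Product of moduli M = 16 · 3 · 5 · 11 = 2640.
Merge one congruence at a time:
  Start: x ≡ 13 (mod 16).
  Combine with x ≡ 2 (mod 3); new modulus lcm = 48.
    Write x = 13 + 16·t and substitute into x ≡ 2 (mod 3): 16·t ≡ 2 − 13 = -11 (mod 3).
    Reduce coefficients mod 3: 1·t ≡ 1 (mod 3).
    So t ≡ 1 (mod 3).
    Then x = 13 + 16·1 = 29, valid modulo lcm(16, 3) = 48: x ≡ 29 (mod 48).
  Combine with x ≡ 2 (mod 5); new modulus lcm = 240.
    Write x = 29 + 48·t and substitute into x ≡ 2 (mod 5): 48·t ≡ 2 − 29 = -27 (mod 5).
    Reduce coefficients mod 5: 3·t ≡ 3 (mod 5).
    The inverse of 3 mod 5 is 2 (since 3·2 = 6 = 1·5 + 1), so t ≡ 2·3 = 6 ≡ 1 (mod 5).
    Then x = 29 + 48·1 = 77, valid modulo lcm(48, 5) = 240: x ≡ 77 (mod 240).
  Combine with x ≡ 3 (mod 11); new modulus lcm = 2640.
    Write x = 77 + 240·t and substitute into x ≡ 3 (mod 11): 240·t ≡ 3 − 77 = -74 (mod 11).
    Reduce coefficients mod 11: 9·t ≡ 3 (mod 11).
    The inverse of 9 mod 11 is 5 (since 9·5 = 45 = 4·11 + 1), so t ≡ 5·3 = 15 ≡ 4 (mod 11).
    Then x = 77 + 240·4 = 1037, valid modulo lcm(240, 11) = 2640: x ≡ 1037 (mod 2640).
Verify against each original: 1037 mod 16 = 13, 1037 mod 3 = 2, 1037 mod 5 = 2, 1037 mod 11 = 3.

x ≡ 1037 (mod 2640).


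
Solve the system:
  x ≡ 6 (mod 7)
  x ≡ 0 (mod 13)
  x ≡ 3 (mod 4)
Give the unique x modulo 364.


Moduli 7, 13, 4 are pairwise coprime; by CRT there is a unique solution modulo M = 7 · 13 · 4 = 364.
Solve pairwise, accumulating the modulus:
  Start with x ≡ 6 (mod 7).
  Combine with x ≡ 0 (mod 13): since gcd(7, 13) = 1, we get a unique residue mod 91.
    Write x = 6 + 7·t and substitute into x ≡ 0 (mod 13): 7·t ≡ 0 − 6 = -6 (mod 13).
    Reduce coefficients mod 13: 7·t ≡ 7 (mod 13).
    The inverse of 7 mod 13 is 2 (since 7·2 = 14 = 1·13 + 1), so t ≡ 2·7 = 14 ≡ 1 (mod 13).
    Then x = 6 + 7·1 = 13, valid modulo lcm(7, 13) = 91: x ≡ 13 (mod 91).
  Combine with x ≡ 3 (mod 4): since gcd(91, 4) = 1, we get a unique residue mod 364.
    Write x = 13 + 91·t and substitute into x ≡ 3 (mod 4): 91·t ≡ 3 − 13 = -10 (mod 4).
    Reduce coefficients mod 4: 3·t ≡ 2 (mod 4).
    The inverse of 3 mod 4 is 3 (since 3·3 = 9 = 2·4 + 1), so t ≡ 3·2 = 6 ≡ 2 (mod 4).
    Then x = 13 + 91·2 = 195, valid modulo lcm(91, 4) = 364: x ≡ 195 (mod 364).
Verify: 195 mod 7 = 6 ✓, 195 mod 13 = 0 ✓, 195 mod 4 = 3 ✓.

x ≡ 195 (mod 364).


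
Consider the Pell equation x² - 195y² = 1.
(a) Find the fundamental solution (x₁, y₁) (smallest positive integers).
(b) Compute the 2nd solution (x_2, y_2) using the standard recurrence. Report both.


Step 1: Find the fundamental solution (x₁, y₁) of x² - 195y² = 1.
  Expand √195 as a continued fraction. a₀ = ⌊√195⌋ = 13; iterate m_{k+1} = d_k·a_k − m_k, d_{k+1} = (195 − m_{k+1}²)/d_k, a_{k+1} = ⌊(a₀ + m_{k+1})/d_{k+1}⌋ (starting m₀ = 0, d₀ = 1), with convergents p_k = a_k·p_{k-1} + p_{k-2}, q_k = a_k·q_{k-1} + q_{k-2} (p₋₁ = 1, q₋₁ = 0):
  k = 0: a₀ = 13; p₀/q₀ = 13/1; p₀² − 195·q₀² = 169 − 195 = -26.
  k = 1: m = 13, d = 26, a = ⌊(13 + 13)/26⌋ = 1; p/q = (1·13 + 1)/(1·1 + 0) = 14/1; p² − 195·q² = 196 − 195 = 1.
  The first convergent with p² − 195·q² = 1 gives the fundamental solution (x₁, y₁) = (14, 1).
Step 2: Apply the recurrence (x_{n+1}, y_{n+1}) = (x₁x_n + 195y₁y_n, x₁y_n + y₁x_n) repeatedly.
  From (x_1, y_1) = (14, 1): x_2 = 14·14 + 195·1·1 = 391; y_2 = 14·1 + 1·14 = 28.
Step 3: Verify x_2² - 195·y_2² = 152881 - 152880 = 1 (should be 1). ✓

(x_1, y_1) = (14, 1); (x_2, y_2) = (391, 28).


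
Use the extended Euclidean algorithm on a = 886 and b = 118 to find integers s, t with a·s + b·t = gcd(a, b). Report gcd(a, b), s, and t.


Euclidean algorithm on (886, 118) — divide until remainder is 0:
  886 = 7 · 118 + 60
  118 = 1 · 60 + 58
  60 = 1 · 58 + 2
  58 = 29 · 2 + 0
gcd(886, 118) = 2.
Track Bezout coefficients alongside the remainders: start with r₀ = 886 = a·1 + b·0 (s = 1, t = 0) and r₁ = 118 = a·0 + b·1 (s = 0, t = 1); each new remainder r_{k+1} = r_{k-1} − q_k·r_k inherits s_{k+1} = s_{k-1} − q_k·s_k, t_{k+1} = t_{k-1} − q_k·t_k, so r_k = a·s_k + b·t_k at every step:
  q = 7: r = 60, s = 1 − 7·0 = 1, t = 0 − 7·1 = -7  (check: 886·1 + 118·(-7) = 60)
  q = 1: r = 58, s = 0 − 1·1 = -1, t = 1 − 1·(-7) = 8  (check: 886·(-1) + 118·8 = 58)
  q = 1: r = 2, s = 1 − 1·(-1) = 2, t = -7 − 1·8 = -15  (check: 886·2 + 118·(-15) = 2)
The row with r = 2 (the gcd) gives the Bezout coefficients s = 2, t = -15.
Result: 886 · (2) + 118 · (-15) = 2.

gcd(886, 118) = 2; s = 2, t = -15 (check: 886·2 + 118·(-15) = 2).


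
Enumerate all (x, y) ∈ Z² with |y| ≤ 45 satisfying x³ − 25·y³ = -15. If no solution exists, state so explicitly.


The equation is x³ - 25y³ = -15. For fixed y, x³ = 25·y³ − 15, so a solution requires the RHS to be a perfect cube.
Strategy: iterate y from -45 to 45, compute RHS = 25·y³ − 15, and check whether it is a (positive or negative) perfect cube.
Check small values of y:
  y = 0: RHS = -15 is not a perfect cube.
  y = 1: RHS = 10 is not a perfect cube.
  y = -1: RHS = -40 is not a perfect cube.
  y = 2: RHS = 185 is not a perfect cube.
  y = -2: RHS = -215 is not a perfect cube.
  y = 3: RHS = 660 is not a perfect cube.
  y = -3: RHS = -690 is not a perfect cube.
Continuing the search up to |y| = 45 finds no solutions either.
No (x, y) in the scanned range satisfies the equation.

No integer solutions with |y| ≤ 45.


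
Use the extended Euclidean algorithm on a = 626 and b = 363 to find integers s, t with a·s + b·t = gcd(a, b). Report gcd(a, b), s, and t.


Euclidean algorithm on (626, 363) — divide until remainder is 0:
  626 = 1 · 363 + 263
  363 = 1 · 263 + 100
  263 = 2 · 100 + 63
  100 = 1 · 63 + 37
  63 = 1 · 37 + 26
  37 = 1 · 26 + 11
  26 = 2 · 11 + 4
  11 = 2 · 4 + 3
  4 = 1 · 3 + 1
  3 = 3 · 1 + 0
gcd(626, 363) = 1.
Track Bezout coefficients alongside the remainders: start with r₀ = 626 = a·1 + b·0 (s = 1, t = 0) and r₁ = 363 = a·0 + b·1 (s = 0, t = 1); each new remainder r_{k+1} = r_{k-1} − q_k·r_k inherits s_{k+1} = s_{k-1} − q_k·s_k, t_{k+1} = t_{k-1} − q_k·t_k, so r_k = a·s_k + b·t_k at every step:
  q = 1: r = 263, s = 1 − 1·0 = 1, t = 0 − 1·1 = -1  (check: 626·1 + 363·(-1) = 263)
  q = 1: r = 100, s = 0 − 1·1 = -1, t = 1 − 1·(-1) = 2  (check: 626·(-1) + 363·2 = 100)
  q = 2: r = 63, s = 1 − 2·(-1) = 3, t = -1 − 2·2 = -5  (check: 626·3 + 363·(-5) = 63)
  q = 1: r = 37, s = -1 − 1·3 = -4, t = 2 − 1·(-5) = 7  (check: 626·(-4) + 363·7 = 37)
  q = 1: r = 26, s = 3 − 1·(-4) = 7, t = -5 − 1·7 = -12  (check: 626·7 + 363·(-12) = 26)
  q = 1: r = 11, s = -4 − 1·7 = -11, t = 7 − 1·(-12) = 19  (check: 626·(-11) + 363·19 = 11)
  q = 2: r = 4, s = 7 − 2·(-11) = 29, t = -12 − 2·19 = -50  (check: 626·29 + 363·(-50) = 4)
  q = 2: r = 3, s = -11 − 2·29 = -69, t = 19 − 2·(-50) = 119  (check: 626·(-69) + 363·119 = 3)
  q = 1: r = 1, s = 29 − 1·(-69) = 98, t = -50 − 1·119 = -169  (check: 626·98 + 363·(-169) = 1)
The row with r = 1 (the gcd) gives the Bezout coefficients s = 98, t = -169.
Result: 626 · (98) + 363 · (-169) = 1.

gcd(626, 363) = 1; s = 98, t = -169 (check: 626·98 + 363·(-169) = 1).


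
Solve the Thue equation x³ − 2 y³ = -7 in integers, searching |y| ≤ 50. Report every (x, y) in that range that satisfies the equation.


The equation is x³ - 2y³ = -7. For fixed y, x³ = 2·y³ − 7, so a solution requires the RHS to be a perfect cube.
Strategy: iterate y from -50 to 50, compute RHS = 2·y³ − 7, and check whether it is a (positive or negative) perfect cube.
Check small values of y:
  y = 0: RHS = -7 is not a perfect cube.
  y = 1: RHS = -5 is not a perfect cube.
  y = -1: RHS = -9 is not a perfect cube.
  y = 2: RHS = 9 is not a perfect cube.
  y = -2: RHS = -23 is not a perfect cube.
  y = 3: RHS = 47 is not a perfect cube.
  y = -3: RHS = -61 is not a perfect cube.
Continuing the search up to |y| = 50 finds no solutions either.
No (x, y) in the scanned range satisfies the equation.

No integer solutions with |y| ≤ 50.


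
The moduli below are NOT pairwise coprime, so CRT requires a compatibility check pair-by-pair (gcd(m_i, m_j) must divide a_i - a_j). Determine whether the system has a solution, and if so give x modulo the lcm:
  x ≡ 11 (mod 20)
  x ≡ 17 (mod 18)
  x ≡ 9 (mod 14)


Moduli 20, 18, 14 are not pairwise coprime, so CRT works modulo lcm(m_i) when all pairwise compatibility conditions hold.
Pairwise compatibility: gcd(m_i, m_j) must divide a_i - a_j for every pair.
Merge one congruence at a time:
  Start: x ≡ 11 (mod 20).
  Combine with x ≡ 17 (mod 18): gcd(20, 18) = 2; 17 - 11 = 6, which IS divisible by 2, so compatible.
    Write x = 11 + 20·t and substitute into x ≡ 17 (mod 18): 20·t ≡ 17 − 11 = 6 (mod 18).
    Divide the congruence (and modulus) by g = 2: 10·t ≡ 3 (mod 9).
    Reduce coefficients mod 9: 1·t ≡ 3 (mod 9).
    So t ≡ 3 (mod 9).
    Then x = 11 + 20·3 = 71, valid modulo lcm(20, 18) = 180: x ≡ 71 (mod 180).
  Combine with x ≡ 9 (mod 14): gcd(180, 14) = 2; 9 - 71 = -62, which IS divisible by 2, so compatible.
    Write x = 71 + 180·t and substitute into x ≡ 9 (mod 14): 180·t ≡ 9 − 71 = -62 (mod 14).
    Divide the congruence (and modulus) by g = 2: 90·t ≡ -31 (mod 7).
    Reduce coefficients mod 7: 6·t ≡ 4 (mod 7).
    The inverse of 6 mod 7 is 6 (since 6·6 = 36 = 5·7 + 1), so t ≡ 6·4 = 24 ≡ 3 (mod 7).
    Then x = 71 + 180·3 = 611, valid modulo lcm(180, 14) = 1260: x ≡ 611 (mod 1260).
Verify: 611 mod 20 = 11, 611 mod 18 = 17, 611 mod 14 = 9.

x ≡ 611 (mod 1260).


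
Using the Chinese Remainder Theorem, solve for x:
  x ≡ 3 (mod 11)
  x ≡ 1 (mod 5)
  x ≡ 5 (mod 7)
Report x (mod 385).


Moduli 11, 5, 7 are pairwise coprime; by CRT there is a unique solution modulo M = 11 · 5 · 7 = 385.
Solve pairwise, accumulating the modulus:
  Start with x ≡ 3 (mod 11).
  Combine with x ≡ 1 (mod 5): since gcd(11, 5) = 1, we get a unique residue mod 55.
    Write x = 3 + 11·t and substitute into x ≡ 1 (mod 5): 11·t ≡ 1 − 3 = -2 (mod 5).
    Reduce coefficients mod 5: 1·t ≡ 3 (mod 5).
    So t ≡ 3 (mod 5).
    Then x = 3 + 11·3 = 36, valid modulo lcm(11, 5) = 55: x ≡ 36 (mod 55).
  Combine with x ≡ 5 (mod 7): since gcd(55, 7) = 1, we get a unique residue mod 385.
    Write x = 36 + 55·t and substitute into x ≡ 5 (mod 7): 55·t ≡ 5 − 36 = -31 (mod 7).
    Reduce coefficients mod 7: 6·t ≡ 4 (mod 7).
    The inverse of 6 mod 7 is 6 (since 6·6 = 36 = 5·7 + 1), so t ≡ 6·4 = 24 ≡ 3 (mod 7).
    Then x = 36 + 55·3 = 201, valid modulo lcm(55, 7) = 385: x ≡ 201 (mod 385).
Verify: 201 mod 11 = 3 ✓, 201 mod 5 = 1 ✓, 201 mod 7 = 5 ✓.

x ≡ 201 (mod 385).


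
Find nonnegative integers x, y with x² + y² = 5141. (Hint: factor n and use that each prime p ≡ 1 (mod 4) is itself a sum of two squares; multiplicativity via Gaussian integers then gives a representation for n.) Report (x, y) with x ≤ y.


Step 1: Factor n = 5141 = 53 · 97.
Step 2: Check the mod-4 condition on each prime factor: 53 ≡ 1 (mod 4), exponent 1; 97 ≡ 1 (mod 4), exponent 1.
All primes ≡ 3 (mod 4) appear to even exponent (or don't appear), so by the two-squares theorem n IS expressible as a sum of two squares.
Step 3: Build a representation. Here n = 53 · 97 is a product of primes ≡ 1 (mod 4). Each prime p ≡ 1 (mod 4) is itself a sum of two squares; find a² by testing p − a² for a perfect square:
  53: 53 − 1² = 52, 53 − 2² = 49 = 7² ⇒ 53 = 2² + 7².
  97: 97 − 1² = 96, 97 − 2² = 93, 97 − 3² = 88, 97 − 4² = 81 = 9² ⇒ 97 = 4² + 9².
  Combine using the Brahmagupta–Fibonacci identity (a² + b²)(c² + d²) = (ac − bd)² + (ad + bc)² = (ac + bd)² + (ad − bc)²:
  53 · 97 = 5141: from (2² + 7²)(4² + 9²), take (2·4 − 7·9, 2·9 + 7·4) = (8 − 63, 18 + 28) = (-55, 46); dropping signs (only squares matter) gives (55, 46); check 55² + 46² = 3025 + 2116 = 5141 ✓.
Step 4: Order so x ≤ y and verify: 46² + 55² = 2116 + 3025 = 5141 = n. ✓

n = 5141 = 46² + 55² (one valid representation with x ≤ y).


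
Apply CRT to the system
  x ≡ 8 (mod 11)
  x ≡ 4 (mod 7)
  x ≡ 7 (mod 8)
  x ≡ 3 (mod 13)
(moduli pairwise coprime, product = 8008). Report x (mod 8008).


Product of moduli M = 11 · 7 · 8 · 13 = 8008.
Merge one congruence at a time:
  Start: x ≡ 8 (mod 11).
  Combine with x ≡ 4 (mod 7); new modulus lcm = 77.
    Write x = 8 + 11·t and substitute into x ≡ 4 (mod 7): 11·t ≡ 4 − 8 = -4 (mod 7).
    Reduce coefficients mod 7: 4·t ≡ 3 (mod 7).
    The inverse of 4 mod 7 is 2 (since 4·2 = 8 = 1·7 + 1), so t ≡ 2·3 = 6 ≡ 6 (mod 7).
    Then x = 8 + 11·6 = 74, valid modulo lcm(11, 7) = 77: x ≡ 74 (mod 77).
  Combine with x ≡ 7 (mod 8); new modulus lcm = 616.
    Write x = 74 + 77·t and substitute into x ≡ 7 (mod 8): 77·t ≡ 7 − 74 = -67 (mod 8).
    Reduce coefficients mod 8: 5·t ≡ 5 (mod 8).
    The inverse of 5 mod 8 is 5 (since 5·5 = 25 = 3·8 + 1), so t ≡ 5·5 = 25 ≡ 1 (mod 8).
    Then x = 74 + 77·1 = 151, valid modulo lcm(77, 8) = 616: x ≡ 151 (mod 616).
  Combine with x ≡ 3 (mod 13); new modulus lcm = 8008.
    Write x = 151 + 616·t and substitute into x ≡ 3 (mod 13): 616·t ≡ 3 − 151 = -148 (mod 13).
    Reduce coefficients mod 13: 5·t ≡ 8 (mod 13).
    The inverse of 5 mod 13 is 8 (since 5·8 = 40 = 3·13 + 1), so t ≡ 8·8 = 64 ≡ 12 (mod 13).
    Then x = 151 + 616·12 = 7543, valid modulo lcm(616, 13) = 8008: x ≡ 7543 (mod 8008).
Verify against each original: 7543 mod 11 = 8, 7543 mod 7 = 4, 7543 mod 8 = 7, 7543 mod 13 = 3.

x ≡ 7543 (mod 8008).


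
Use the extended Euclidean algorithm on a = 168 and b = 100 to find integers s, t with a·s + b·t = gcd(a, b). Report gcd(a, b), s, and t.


Euclidean algorithm on (168, 100) — divide until remainder is 0:
  168 = 1 · 100 + 68
  100 = 1 · 68 + 32
  68 = 2 · 32 + 4
  32 = 8 · 4 + 0
gcd(168, 100) = 4.
Track Bezout coefficients alongside the remainders: start with r₀ = 168 = a·1 + b·0 (s = 1, t = 0) and r₁ = 100 = a·0 + b·1 (s = 0, t = 1); each new remainder r_{k+1} = r_{k-1} − q_k·r_k inherits s_{k+1} = s_{k-1} − q_k·s_k, t_{k+1} = t_{k-1} − q_k·t_k, so r_k = a·s_k + b·t_k at every step:
  q = 1: r = 68, s = 1 − 1·0 = 1, t = 0 − 1·1 = -1  (check: 168·1 + 100·(-1) = 68)
  q = 1: r = 32, s = 0 − 1·1 = -1, t = 1 − 1·(-1) = 2  (check: 168·(-1) + 100·2 = 32)
  q = 2: r = 4, s = 1 − 2·(-1) = 3, t = -1 − 2·2 = -5  (check: 168·3 + 100·(-5) = 4)
The row with r = 4 (the gcd) gives the Bezout coefficients s = 3, t = -5.
Result: 168 · (3) + 100 · (-5) = 4.

gcd(168, 100) = 4; s = 3, t = -5 (check: 168·3 + 100·(-5) = 4).


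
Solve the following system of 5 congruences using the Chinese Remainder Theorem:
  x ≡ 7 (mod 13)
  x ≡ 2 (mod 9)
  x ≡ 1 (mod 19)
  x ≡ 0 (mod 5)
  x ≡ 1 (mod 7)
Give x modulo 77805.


Product of moduli M = 13 · 9 · 19 · 5 · 7 = 77805.
Merge one congruence at a time:
  Start: x ≡ 7 (mod 13).
  Combine with x ≡ 2 (mod 9); new modulus lcm = 117.
    Write x = 7 + 13·t and substitute into x ≡ 2 (mod 9): 13·t ≡ 2 − 7 = -5 (mod 9).
    Reduce coefficients mod 9: 4·t ≡ 4 (mod 9).
    The inverse of 4 mod 9 is 7 (since 4·7 = 28 = 3·9 + 1), so t ≡ 7·4 = 28 ≡ 1 (mod 9).
    Then x = 7 + 13·1 = 20, valid modulo lcm(13, 9) = 117: x ≡ 20 (mod 117).
  Combine with x ≡ 1 (mod 19); new modulus lcm = 2223.
    Write x = 20 + 117·t and substitute into x ≡ 1 (mod 19): 117·t ≡ 1 − 20 = -19 (mod 19).
    Reduce coefficients mod 19: 3·t ≡ 0 (mod 19).
    The inverse of 3 mod 19 is 13 (since 3·13 = 39 = 2·19 + 1), so t ≡ 13·0 = 0 ≡ 0 (mod 19).
    Then x = 20 + 117·0 = 20, valid modulo lcm(117, 19) = 2223: x ≡ 20 (mod 2223).
  Combine with x ≡ 0 (mod 5); new modulus lcm = 11115.
    Write x = 20 + 2223·t and substitute into x ≡ 0 (mod 5): 2223·t ≡ 0 − 20 = -20 (mod 5).
    Reduce coefficients mod 5: 3·t ≡ 0 (mod 5).
    The inverse of 3 mod 5 is 2 (since 3·2 = 6 = 1·5 + 1), so t ≡ 2·0 = 0 ≡ 0 (mod 5).
    Then x = 20 + 2223·0 = 20, valid modulo lcm(2223, 5) = 11115: x ≡ 20 (mod 11115).
  Combine with x ≡ 1 (mod 7); new modulus lcm = 77805.
    Write x = 20 + 11115·t and substitute into x ≡ 1 (mod 7): 11115·t ≡ 1 − 20 = -19 (mod 7).
    Reduce coefficients mod 7: 6·t ≡ 2 (mod 7).
    The inverse of 6 mod 7 is 6 (since 6·6 = 36 = 5·7 + 1), so t ≡ 6·2 = 12 ≡ 5 (mod 7).
    Then x = 20 + 11115·5 = 55595, valid modulo lcm(11115, 7) = 77805: x ≡ 55595 (mod 77805).
Verify against each original: 55595 mod 13 = 7, 55595 mod 9 = 2, 55595 mod 19 = 1, 55595 mod 5 = 0, 55595 mod 7 = 1.

x ≡ 55595 (mod 77805).


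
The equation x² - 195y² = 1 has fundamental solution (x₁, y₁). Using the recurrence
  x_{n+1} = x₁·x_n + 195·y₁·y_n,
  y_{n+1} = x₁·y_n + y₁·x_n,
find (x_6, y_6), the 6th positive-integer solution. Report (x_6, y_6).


Step 1: Find the fundamental solution (x₁, y₁) of x² - 195y² = 1.
  Expand √195 as a continued fraction. a₀ = ⌊√195⌋ = 13; iterate m_{k+1} = d_k·a_k − m_k, d_{k+1} = (195 − m_{k+1}²)/d_k, a_{k+1} = ⌊(a₀ + m_{k+1})/d_{k+1}⌋ (starting m₀ = 0, d₀ = 1), with convergents p_k = a_k·p_{k-1} + p_{k-2}, q_k = a_k·q_{k-1} + q_{k-2} (p₋₁ = 1, q₋₁ = 0):
  k = 0: a₀ = 13; p₀/q₀ = 13/1; p₀² − 195·q₀² = 169 − 195 = -26.
  k = 1: m = 13, d = 26, a = ⌊(13 + 13)/26⌋ = 1; p/q = (1·13 + 1)/(1·1 + 0) = 14/1; p² − 195·q² = 196 − 195 = 1.
  The first convergent with p² − 195·q² = 1 gives the fundamental solution (x₁, y₁) = (14, 1).
Step 2: Apply the recurrence (x_{n+1}, y_{n+1}) = (x₁x_n + 195y₁y_n, x₁y_n + y₁x_n) repeatedly.
  From (x_1, y_1) = (14, 1): x_2 = 14·14 + 195·1·1 = 391; y_2 = 14·1 + 1·14 = 28.
  From (x_2, y_2) = (391, 28): x_3 = 14·391 + 195·1·28 = 10934; y_3 = 14·28 + 1·391 = 783.
  From (x_3, y_3) = (10934, 783): x_4 = 14·10934 + 195·1·783 = 305761; y_4 = 14·783 + 1·10934 = 21896.
  From (x_4, y_4) = (305761, 21896): x_5 = 14·305761 + 195·1·21896 = 8550374; y_5 = 14·21896 + 1·305761 = 612305.
  From (x_5, y_5) = (8550374, 612305): x_6 = 14·8550374 + 195·1·612305 = 239104711; y_6 = 14·612305 + 1·8550374 = 17122644.
Step 3: Verify x_6² - 195·y_6² = 57171062822393521 - 57171062822393520 = 1 (should be 1). ✓

(x_1, y_1) = (14, 1); (x_6, y_6) = (239104711, 17122644).


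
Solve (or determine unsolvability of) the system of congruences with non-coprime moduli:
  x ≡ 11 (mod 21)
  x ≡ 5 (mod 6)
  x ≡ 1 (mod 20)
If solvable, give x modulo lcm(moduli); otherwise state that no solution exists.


Moduli 21, 6, 20 are not pairwise coprime, so CRT works modulo lcm(m_i) when all pairwise compatibility conditions hold.
Pairwise compatibility: gcd(m_i, m_j) must divide a_i - a_j for every pair.
Merge one congruence at a time:
  Start: x ≡ 11 (mod 21).
  Combine with x ≡ 5 (mod 6): gcd(21, 6) = 3; 5 - 11 = -6, which IS divisible by 3, so compatible.
    Write x = 11 + 21·t and substitute into x ≡ 5 (mod 6): 21·t ≡ 5 − 11 = -6 (mod 6).
    Divide the congruence (and modulus) by g = 3: 7·t ≡ -2 (mod 2).
    Reduce coefficients mod 2: 1·t ≡ 0 (mod 2).
    So t ≡ 0 (mod 2).
    Then x = 11 + 21·0 = 11, valid modulo lcm(21, 6) = 42: x ≡ 11 (mod 42).
  Combine with x ≡ 1 (mod 20): gcd(42, 20) = 2; 1 - 11 = -10, which IS divisible by 2, so compatible.
    Write x = 11 + 42·t and substitute into x ≡ 1 (mod 20): 42·t ≡ 1 − 11 = -10 (mod 20).
    Divide the congruence (and modulus) by g = 2: 21·t ≡ -5 (mod 10).
    Reduce coefficients mod 10: 1·t ≡ 5 (mod 10).
    So t ≡ 5 (mod 10).
    Then x = 11 + 42·5 = 221, valid modulo lcm(42, 20) = 420: x ≡ 221 (mod 420).
Verify: 221 mod 21 = 11, 221 mod 6 = 5, 221 mod 20 = 1.

x ≡ 221 (mod 420).


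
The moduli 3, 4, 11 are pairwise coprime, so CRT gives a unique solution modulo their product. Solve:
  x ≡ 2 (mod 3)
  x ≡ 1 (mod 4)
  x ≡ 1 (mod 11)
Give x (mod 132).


Moduli 3, 4, 11 are pairwise coprime; by CRT there is a unique solution modulo M = 3 · 4 · 11 = 132.
Solve pairwise, accumulating the modulus:
  Start with x ≡ 2 (mod 3).
  Combine with x ≡ 1 (mod 4): since gcd(3, 4) = 1, we get a unique residue mod 12.
    Write x = 2 + 3·t and substitute into x ≡ 1 (mod 4): 3·t ≡ 1 − 2 = -1 (mod 4).
    Reduce coefficients mod 4: 3·t ≡ 3 (mod 4).
    The inverse of 3 mod 4 is 3 (since 3·3 = 9 = 2·4 + 1), so t ≡ 3·3 = 9 ≡ 1 (mod 4).
    Then x = 2 + 3·1 = 5, valid modulo lcm(3, 4) = 12: x ≡ 5 (mod 12).
  Combine with x ≡ 1 (mod 11): since gcd(12, 11) = 1, we get a unique residue mod 132.
    Write x = 5 + 12·t and substitute into x ≡ 1 (mod 11): 12·t ≡ 1 − 5 = -4 (mod 11).
    Reduce coefficients mod 11: 1·t ≡ 7 (mod 11).
    So t ≡ 7 (mod 11).
    Then x = 5 + 12·7 = 89, valid modulo lcm(12, 11) = 132: x ≡ 89 (mod 132).
Verify: 89 mod 3 = 2 ✓, 89 mod 4 = 1 ✓, 89 mod 11 = 1 ✓.

x ≡ 89 (mod 132).


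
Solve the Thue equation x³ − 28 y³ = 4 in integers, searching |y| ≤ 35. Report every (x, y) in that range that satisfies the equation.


The equation is x³ - 28y³ = 4. For fixed y, x³ = 28·y³ + 4, so a solution requires the RHS to be a perfect cube.
Strategy: iterate y from -35 to 35, compute RHS = 28·y³ + 4, and check whether it is a (positive or negative) perfect cube.
Check small values of y:
  y = 0: RHS = 4 is not a perfect cube.
  y = 1: RHS = 32 is not a perfect cube.
  y = -1: RHS = -24 is not a perfect cube.
  y = 2: RHS = 228 is not a perfect cube.
  y = -2: RHS = -220 is not a perfect cube.
  y = 3: RHS = 760 is not a perfect cube.
  y = -3: RHS = -752 is not a perfect cube.
Continuing the search up to |y| = 35 finds no solutions either.
No (x, y) in the scanned range satisfies the equation.

No integer solutions with |y| ≤ 35.


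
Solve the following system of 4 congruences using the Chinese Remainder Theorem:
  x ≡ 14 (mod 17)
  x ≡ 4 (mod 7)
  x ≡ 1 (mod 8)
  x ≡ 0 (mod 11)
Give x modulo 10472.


Product of moduli M = 17 · 7 · 8 · 11 = 10472.
Merge one congruence at a time:
  Start: x ≡ 14 (mod 17).
  Combine with x ≡ 4 (mod 7); new modulus lcm = 119.
    Write x = 14 + 17·t and substitute into x ≡ 4 (mod 7): 17·t ≡ 4 − 14 = -10 (mod 7).
    Reduce coefficients mod 7: 3·t ≡ 4 (mod 7).
    The inverse of 3 mod 7 is 5 (since 3·5 = 15 = 2·7 + 1), so t ≡ 5·4 = 20 ≡ 6 (mod 7).
    Then x = 14 + 17·6 = 116, valid modulo lcm(17, 7) = 119: x ≡ 116 (mod 119).
  Combine with x ≡ 1 (mod 8); new modulus lcm = 952.
    Write x = 116 + 119·t and substitute into x ≡ 1 (mod 8): 119·t ≡ 1 − 116 = -115 (mod 8).
    Reduce coefficients mod 8: 7·t ≡ 5 (mod 8).
    The inverse of 7 mod 8 is 7 (since 7·7 = 49 = 6·8 + 1), so t ≡ 7·5 = 35 ≡ 3 (mod 8).
    Then x = 116 + 119·3 = 473, valid modulo lcm(119, 8) = 952: x ≡ 473 (mod 952).
  Combine with x ≡ 0 (mod 11); new modulus lcm = 10472.
    Write x = 473 + 952·t and substitute into x ≡ 0 (mod 11): 952·t ≡ 0 − 473 = -473 (mod 11).
    Reduce coefficients mod 11: 6·t ≡ 0 (mod 11).
    The inverse of 6 mod 11 is 2 (since 6·2 = 12 = 1·11 + 1), so t ≡ 2·0 = 0 ≡ 0 (mod 11).
    Then x = 473 + 952·0 = 473, valid modulo lcm(952, 11) = 10472: x ≡ 473 (mod 10472).
Verify against each original: 473 mod 17 = 14, 473 mod 7 = 4, 473 mod 8 = 1, 473 mod 11 = 0.

x ≡ 473 (mod 10472).


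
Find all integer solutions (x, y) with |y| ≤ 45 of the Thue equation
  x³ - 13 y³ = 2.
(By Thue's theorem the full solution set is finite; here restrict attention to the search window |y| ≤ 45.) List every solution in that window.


The equation is x³ - 13y³ = 2. For fixed y, x³ = 13·y³ + 2, so a solution requires the RHS to be a perfect cube.
Strategy: iterate y from -45 to 45, compute RHS = 13·y³ + 2, and check whether it is a (positive or negative) perfect cube.
Check small values of y:
  y = 0: RHS = 2 is not a perfect cube.
  y = 1: RHS = 15 is not a perfect cube.
  y = -1: RHS = -11 is not a perfect cube.
  y = 2: RHS = 106 is not a perfect cube.
  y = -2: RHS = -102 is not a perfect cube.
  y = 3: RHS = 353 is not a perfect cube.
  y = -3: RHS = -349 is not a perfect cube.
Continuing the search up to |y| = 45 finds no solutions either.
No (x, y) in the scanned range satisfies the equation.

No integer solutions with |y| ≤ 45.


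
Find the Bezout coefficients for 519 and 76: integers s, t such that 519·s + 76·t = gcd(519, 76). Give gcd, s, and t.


Euclidean algorithm on (519, 76) — divide until remainder is 0:
  519 = 6 · 76 + 63
  76 = 1 · 63 + 13
  63 = 4 · 13 + 11
  13 = 1 · 11 + 2
  11 = 5 · 2 + 1
  2 = 2 · 1 + 0
gcd(519, 76) = 1.
Track Bezout coefficients alongside the remainders: start with r₀ = 519 = a·1 + b·0 (s = 1, t = 0) and r₁ = 76 = a·0 + b·1 (s = 0, t = 1); each new remainder r_{k+1} = r_{k-1} − q_k·r_k inherits s_{k+1} = s_{k-1} − q_k·s_k, t_{k+1} = t_{k-1} − q_k·t_k, so r_k = a·s_k + b·t_k at every step:
  q = 6: r = 63, s = 1 − 6·0 = 1, t = 0 − 6·1 = -6  (check: 519·1 + 76·(-6) = 63)
  q = 1: r = 13, s = 0 − 1·1 = -1, t = 1 − 1·(-6) = 7  (check: 519·(-1) + 76·7 = 13)
  q = 4: r = 11, s = 1 − 4·(-1) = 5, t = -6 − 4·7 = -34  (check: 519·5 + 76·(-34) = 11)
  q = 1: r = 2, s = -1 − 1·5 = -6, t = 7 − 1·(-34) = 41  (check: 519·(-6) + 76·41 = 2)
  q = 5: r = 1, s = 5 − 5·(-6) = 35, t = -34 − 5·41 = -239  (check: 519·35 + 76·(-239) = 1)
The row with r = 1 (the gcd) gives the Bezout coefficients s = 35, t = -239.
Result: 519 · (35) + 76 · (-239) = 1.

gcd(519, 76) = 1; s = 35, t = -239 (check: 519·35 + 76·(-239) = 1).


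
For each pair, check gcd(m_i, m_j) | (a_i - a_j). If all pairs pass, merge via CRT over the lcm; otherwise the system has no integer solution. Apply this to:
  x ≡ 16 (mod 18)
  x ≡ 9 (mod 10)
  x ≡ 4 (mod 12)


Moduli 18, 10, 12 are not pairwise coprime, so CRT works modulo lcm(m_i) when all pairwise compatibility conditions hold.
Pairwise compatibility: gcd(m_i, m_j) must divide a_i - a_j for every pair.
Merge one congruence at a time:
  Start: x ≡ 16 (mod 18).
  Combine with x ≡ 9 (mod 10): gcd(18, 10) = 2, and 9 - 16 = -7 is NOT divisible by 2.
    ⇒ system is inconsistent (no integer solution).

No solution (the system is inconsistent).


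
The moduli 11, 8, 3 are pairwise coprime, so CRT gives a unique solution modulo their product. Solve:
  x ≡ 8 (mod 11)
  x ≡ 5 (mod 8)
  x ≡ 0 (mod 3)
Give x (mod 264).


Moduli 11, 8, 3 are pairwise coprime; by CRT there is a unique solution modulo M = 11 · 8 · 3 = 264.
Solve pairwise, accumulating the modulus:
  Start with x ≡ 8 (mod 11).
  Combine with x ≡ 5 (mod 8): since gcd(11, 8) = 1, we get a unique residue mod 88.
    Write x = 8 + 11·t and substitute into x ≡ 5 (mod 8): 11·t ≡ 5 − 8 = -3 (mod 8).
    Reduce coefficients mod 8: 3·t ≡ 5 (mod 8).
    The inverse of 3 mod 8 is 3 (since 3·3 = 9 = 1·8 + 1), so t ≡ 3·5 = 15 ≡ 7 (mod 8).
    Then x = 8 + 11·7 = 85, valid modulo lcm(11, 8) = 88: x ≡ 85 (mod 88).
  Combine with x ≡ 0 (mod 3): since gcd(88, 3) = 1, we get a unique residue mod 264.
    Write x = 85 + 88·t and substitute into x ≡ 0 (mod 3): 88·t ≡ 0 − 85 = -85 (mod 3).
    Reduce coefficients mod 3: 1·t ≡ 2 (mod 3).
    So t ≡ 2 (mod 3).
    Then x = 85 + 88·2 = 261, valid modulo lcm(88, 3) = 264: x ≡ 261 (mod 264).
Verify: 261 mod 11 = 8 ✓, 261 mod 8 = 5 ✓, 261 mod 3 = 0 ✓.

x ≡ 261 (mod 264).


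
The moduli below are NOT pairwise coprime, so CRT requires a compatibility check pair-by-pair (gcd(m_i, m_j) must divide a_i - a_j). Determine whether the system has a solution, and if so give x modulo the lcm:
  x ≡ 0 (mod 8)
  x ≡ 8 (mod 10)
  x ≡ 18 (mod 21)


Moduli 8, 10, 21 are not pairwise coprime, so CRT works modulo lcm(m_i) when all pairwise compatibility conditions hold.
Pairwise compatibility: gcd(m_i, m_j) must divide a_i - a_j for every pair.
Merge one congruence at a time:
  Start: x ≡ 0 (mod 8).
  Combine with x ≡ 8 (mod 10): gcd(8, 10) = 2; 8 - 0 = 8, which IS divisible by 2, so compatible.
    Write x = 0 + 8·t and substitute into x ≡ 8 (mod 10): 8·t ≡ 8 − 0 = 8 (mod 10).
    Divide the congruence (and modulus) by g = 2: 4·t ≡ 4 (mod 5).
    The inverse of 4 mod 5 is 4 (since 4·4 = 16 = 3·5 + 1), so t ≡ 4·4 = 16 ≡ 1 (mod 5).
    Then x = 0 + 8·1 = 8, valid modulo lcm(8, 10) = 40: x ≡ 8 (mod 40).
  Combine with x ≡ 18 (mod 21): gcd(40, 21) = 1; 18 - 8 = 10, which IS divisible by 1, so compatible.
    Write x = 8 + 40·t and substitute into x ≡ 18 (mod 21): 40·t ≡ 18 − 8 = 10 (mod 21).
    Reduce coefficients mod 21: 19·t ≡ 10 (mod 21).
    The inverse of 19 mod 21 is 10 (since 19·10 = 190 = 9·21 + 1), so t ≡ 10·10 = 100 ≡ 16 (mod 21).
    Then x = 8 + 40·16 = 648, valid modulo lcm(40, 21) = 840: x ≡ 648 (mod 840).
Verify: 648 mod 8 = 0, 648 mod 10 = 8, 648 mod 21 = 18.

x ≡ 648 (mod 840).


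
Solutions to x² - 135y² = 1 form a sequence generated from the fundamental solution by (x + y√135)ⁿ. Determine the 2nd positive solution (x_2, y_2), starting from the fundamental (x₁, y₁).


Step 1: Find the fundamental solution (x₁, y₁) of x² - 135y² = 1.
  Expand √135 as a continued fraction. a₀ = ⌊√135⌋ = 11; iterate m_{k+1} = d_k·a_k − m_k, d_{k+1} = (135 − m_{k+1}²)/d_k, a_{k+1} = ⌊(a₀ + m_{k+1})/d_{k+1}⌋ (starting m₀ = 0, d₀ = 1), with convergents p_k = a_k·p_{k-1} + p_{k-2}, q_k = a_k·q_{k-1} + q_{k-2} (p₋₁ = 1, q₋₁ = 0):
  k = 0: a₀ = 11; p₀/q₀ = 11/1; p₀² − 135·q₀² = 121 − 135 = -14.
  k = 1: m = 11, d = 14, a = ⌊(11 + 11)/14⌋ = 1; p/q = (1·11 + 1)/(1·1 + 0) = 12/1; p² − 135·q² = 144 − 135 = 9.
  k = 2: m = 3, d = 9, a = ⌊(11 + 3)/9⌋ = 1; p/q = (1·12 + 11)/(1·1 + 1) = 23/2; p² − 135·q² = 529 − 540 = -11.
  k = 3: m = 6, d = 11, a = ⌊(11 + 6)/11⌋ = 1; p/q = (1·23 + 12)/(1·2 + 1) = 35/3; p² − 135·q² = 1225 − 1215 = 10.
  k = 4: m = 5, d = 10, a = ⌊(11 + 5)/10⌋ = 1; p/q = (1·35 + 23)/(1·3 + 2) = 58/5; p² − 135·q² = 3364 − 3375 = -11.
  k = 5: m = 5, d = 11, a = ⌊(11 + 5)/11⌋ = 1; p/q = (1·58 + 35)/(1·5 + 3) = 93/8; p² − 135·q² = 8649 − 8640 = 9.
  k = 6: m = 6, d = 9, a = ⌊(11 + 6)/9⌋ = 1; p/q = (1·93 + 58)/(1·8 + 5) = 151/13; p² − 135·q² = 22801 − 22815 = -14.
  k = 7: m = 3, d = 14, a = ⌊(11 + 3)/14⌋ = 1; p/q = (1·151 + 93)/(1·13 + 8) = 244/21; p² − 135·q² = 59536 − 59535 = 1.
  The first convergent with p² − 135·q² = 1 gives the fundamental solution (x₁, y₁) = (244, 21).
Step 2: Apply the recurrence (x_{n+1}, y_{n+1}) = (x₁x_n + 135y₁y_n, x₁y_n + y₁x_n) repeatedly.
  From (x_1, y_1) = (244, 21): x_2 = 244·244 + 135·21·21 = 119071; y_2 = 244·21 + 21·244 = 10248.
Step 3: Verify x_2² - 135·y_2² = 14177903041 - 14177903040 = 1 (should be 1). ✓

(x_1, y_1) = (244, 21); (x_2, y_2) = (119071, 10248).


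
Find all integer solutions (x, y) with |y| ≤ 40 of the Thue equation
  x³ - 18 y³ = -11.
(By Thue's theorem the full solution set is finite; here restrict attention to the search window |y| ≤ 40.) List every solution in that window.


The equation is x³ - 18y³ = -11. For fixed y, x³ = 18·y³ − 11, so a solution requires the RHS to be a perfect cube.
Strategy: iterate y from -40 to 40, compute RHS = 18·y³ − 11, and check whether it is a (positive or negative) perfect cube.
Check small values of y:
  y = 0: RHS = -11 is not a perfect cube.
  y = 1: RHS = 7 is not a perfect cube.
  y = -1: RHS = -29 is not a perfect cube.
  y = 2: RHS = 133 is not a perfect cube.
  y = -2: RHS = -155 is not a perfect cube.
  y = 3: RHS = 475 is not a perfect cube.
  y = -3: RHS = -497 is not a perfect cube.
Continuing the search up to |y| = 40 finds no solutions either.
No (x, y) in the scanned range satisfies the equation.

No integer solutions with |y| ≤ 40.


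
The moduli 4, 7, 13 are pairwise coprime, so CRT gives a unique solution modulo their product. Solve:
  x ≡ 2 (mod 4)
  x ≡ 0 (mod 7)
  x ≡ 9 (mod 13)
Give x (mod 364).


Moduli 4, 7, 13 are pairwise coprime; by CRT there is a unique solution modulo M = 4 · 7 · 13 = 364.
Solve pairwise, accumulating the modulus:
  Start with x ≡ 2 (mod 4).
  Combine with x ≡ 0 (mod 7): since gcd(4, 7) = 1, we get a unique residue mod 28.
    Write x = 2 + 4·t and substitute into x ≡ 0 (mod 7): 4·t ≡ 0 − 2 = -2 (mod 7).
    Reduce coefficients mod 7: 4·t ≡ 5 (mod 7).
    The inverse of 4 mod 7 is 2 (since 4·2 = 8 = 1·7 + 1), so t ≡ 2·5 = 10 ≡ 3 (mod 7).
    Then x = 2 + 4·3 = 14, valid modulo lcm(4, 7) = 28: x ≡ 14 (mod 28).
  Combine with x ≡ 9 (mod 13): since gcd(28, 13) = 1, we get a unique residue mod 364.
    Write x = 14 + 28·t and substitute into x ≡ 9 (mod 13): 28·t ≡ 9 − 14 = -5 (mod 13).
    Reduce coefficients mod 13: 2·t ≡ 8 (mod 13).
    The inverse of 2 mod 13 is 7 (since 2·7 = 14 = 1·13 + 1), so t ≡ 7·8 = 56 ≡ 4 (mod 13).
    Then x = 14 + 28·4 = 126, valid modulo lcm(28, 13) = 364: x ≡ 126 (mod 364).
Verify: 126 mod 4 = 2 ✓, 126 mod 7 = 0 ✓, 126 mod 13 = 9 ✓.

x ≡ 126 (mod 364).


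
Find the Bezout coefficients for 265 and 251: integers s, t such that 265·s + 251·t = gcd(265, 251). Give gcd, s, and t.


Euclidean algorithm on (265, 251) — divide until remainder is 0:
  265 = 1 · 251 + 14
  251 = 17 · 14 + 13
  14 = 1 · 13 + 1
  13 = 13 · 1 + 0
gcd(265, 251) = 1.
Track Bezout coefficients alongside the remainders: start with r₀ = 265 = a·1 + b·0 (s = 1, t = 0) and r₁ = 251 = a·0 + b·1 (s = 0, t = 1); each new remainder r_{k+1} = r_{k-1} − q_k·r_k inherits s_{k+1} = s_{k-1} − q_k·s_k, t_{k+1} = t_{k-1} − q_k·t_k, so r_k = a·s_k + b·t_k at every step:
  q = 1: r = 14, s = 1 − 1·0 = 1, t = 0 − 1·1 = -1  (check: 265·1 + 251·(-1) = 14)
  q = 17: r = 13, s = 0 − 17·1 = -17, t = 1 − 17·(-1) = 18  (check: 265·(-17) + 251·18 = 13)
  q = 1: r = 1, s = 1 − 1·(-17) = 18, t = -1 − 1·18 = -19  (check: 265·18 + 251·(-19) = 1)
The row with r = 1 (the gcd) gives the Bezout coefficients s = 18, t = -19.
Result: 265 · (18) + 251 · (-19) = 1.

gcd(265, 251) = 1; s = 18, t = -19 (check: 265·18 + 251·(-19) = 1).


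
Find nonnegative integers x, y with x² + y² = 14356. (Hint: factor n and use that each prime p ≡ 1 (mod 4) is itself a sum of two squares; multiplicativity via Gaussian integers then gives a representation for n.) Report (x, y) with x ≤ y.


Step 1: Factor n = 14356 = 2^2 · 37 · 97.
Step 2: Check the mod-4 condition on each prime factor: 2 = 2 (special); 37 ≡ 1 (mod 4), exponent 1; 97 ≡ 1 (mod 4), exponent 1.
All primes ≡ 3 (mod 4) appear to even exponent (or don't appear), so by the two-squares theorem n IS expressible as a sum of two squares.
Step 3: Build a representation. Group n = k² · m with k = 2 and m = 37 · 97 = 3589 (a product of primes ≡ 1 (mod 4)); a representation of m scales to one of n via (k·x)² + (k·y)² = k²(x² + y²). Each prime p ≡ 1 (mod 4) is itself a sum of two squares; find a² by testing p − a² for a perfect square:
  37: 37 − 1² = 36 = 6² ⇒ 37 = 1² + 6².
  97: 97 − 1² = 96, 97 − 2² = 93, 97 − 3² = 88, 97 − 4² = 81 = 9² ⇒ 97 = 4² + 9².
  Combine using the Brahmagupta–Fibonacci identity (a² + b²)(c² + d²) = (ac − bd)² + (ad + bc)² = (ac + bd)² + (ad − bc)²:
  37 · 97 = 3589: from (1² + 6²)(4² + 9²), take (1·4 − 6·9, 1·9 + 6·4) = (4 − 54, 9 + 24) = (-50, 33); dropping signs (only squares matter) gives (50, 33); check 50² + 33² = 2500 + 1089 = 3589 ✓.
  Scale by k = 2: (2·50, 2·33) = (100, 66).
Step 4: Order so x ≤ y and verify: 66² + 100² = 4356 + 10000 = 14356 = n. ✓

n = 14356 = 66² + 100² (one valid representation with x ≤ y).


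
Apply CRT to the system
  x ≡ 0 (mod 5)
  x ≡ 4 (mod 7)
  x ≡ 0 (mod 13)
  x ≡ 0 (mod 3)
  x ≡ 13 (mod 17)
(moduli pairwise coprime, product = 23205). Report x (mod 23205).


Product of moduli M = 5 · 7 · 13 · 3 · 17 = 23205.
Merge one congruence at a time:
  Start: x ≡ 0 (mod 5).
  Combine with x ≡ 4 (mod 7); new modulus lcm = 35.
    Write x = 0 + 5·t and substitute into x ≡ 4 (mod 7): 5·t ≡ 4 − 0 = 4 (mod 7).
    The inverse of 5 mod 7 is 3 (since 5·3 = 15 = 2·7 + 1), so t ≡ 3·4 = 12 ≡ 5 (mod 7).
    Then x = 0 + 5·5 = 25, valid modulo lcm(5, 7) = 35: x ≡ 25 (mod 35).
  Combine with x ≡ 0 (mod 13); new modulus lcm = 455.
    Write x = 25 + 35·t and substitute into x ≡ 0 (mod 13): 35·t ≡ 0 − 25 = -25 (mod 13).
    Reduce coefficients mod 13: 9·t ≡ 1 (mod 13).
    The inverse of 9 mod 13 is 3 (since 9·3 = 27 = 2·13 + 1), so t ≡ 3·1 = 3 ≡ 3 (mod 13).
    Then x = 25 + 35·3 = 130, valid modulo lcm(35, 13) = 455: x ≡ 130 (mod 455).
  Combine with x ≡ 0 (mod 3); new modulus lcm = 1365.
    Write x = 130 + 455·t and substitute into x ≡ 0 (mod 3): 455·t ≡ 0 − 130 = -130 (mod 3).
    Reduce coefficients mod 3: 2·t ≡ 2 (mod 3).
    The inverse of 2 mod 3 is 2 (since 2·2 = 4 = 1·3 + 1), so t ≡ 2·2 = 4 ≡ 1 (mod 3).
    Then x = 130 + 455·1 = 585, valid modulo lcm(455, 3) = 1365: x ≡ 585 (mod 1365).
  Combine with x ≡ 13 (mod 17); new modulus lcm = 23205.
    Write x = 585 + 1365·t and substitute into x ≡ 13 (mod 17): 1365·t ≡ 13 − 585 = -572 (mod 17).
    Reduce coefficients mod 17: 5·t ≡ 6 (mod 17).
    The inverse of 5 mod 17 is 7 (since 5·7 = 35 = 2·17 + 1), so t ≡ 7·6 = 42 ≡ 8 (mod 17).
    Then x = 585 + 1365·8 = 11505, valid modulo lcm(1365, 17) = 23205: x ≡ 11505 (mod 23205).
Verify against each original: 11505 mod 5 = 0, 11505 mod 7 = 4, 11505 mod 13 = 0, 11505 mod 3 = 0, 11505 mod 17 = 13.

x ≡ 11505 (mod 23205).


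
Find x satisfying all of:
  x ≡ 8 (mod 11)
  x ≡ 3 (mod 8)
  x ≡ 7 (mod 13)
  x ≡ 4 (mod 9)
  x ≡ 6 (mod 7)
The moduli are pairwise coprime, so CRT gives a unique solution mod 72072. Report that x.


Product of moduli M = 11 · 8 · 13 · 9 · 7 = 72072.
Merge one congruence at a time:
  Start: x ≡ 8 (mod 11).
  Combine with x ≡ 3 (mod 8); new modulus lcm = 88.
    Write x = 8 + 11·t and substitute into x ≡ 3 (mod 8): 11·t ≡ 3 − 8 = -5 (mod 8).
    Reduce coefficients mod 8: 3·t ≡ 3 (mod 8).
    The inverse of 3 mod 8 is 3 (since 3·3 = 9 = 1·8 + 1), so t ≡ 3·3 = 9 ≡ 1 (mod 8).
    Then x = 8 + 11·1 = 19, valid modulo lcm(11, 8) = 88: x ≡ 19 (mod 88).
  Combine with x ≡ 7 (mod 13); new modulus lcm = 1144.
    Write x = 19 + 88·t and substitute into x ≡ 7 (mod 13): 88·t ≡ 7 − 19 = -12 (mod 13).
    Reduce coefficients mod 13: 10·t ≡ 1 (mod 13).
    The inverse of 10 mod 13 is 4 (since 10·4 = 40 = 3·13 + 1), so t ≡ 4·1 = 4 ≡ 4 (mod 13).
    Then x = 19 + 88·4 = 371, valid modulo lcm(88, 13) = 1144: x ≡ 371 (mod 1144).
  Combine with x ≡ 4 (mod 9); new modulus lcm = 10296.
    Write x = 371 + 1144·t and substitute into x ≡ 4 (mod 9): 1144·t ≡ 4 − 371 = -367 (mod 9).
    Reduce coefficients mod 9: 1·t ≡ 2 (mod 9).
    So t ≡ 2 (mod 9).
    Then x = 371 + 1144·2 = 2659, valid modulo lcm(1144, 9) = 10296: x ≡ 2659 (mod 10296).
  Combine with x ≡ 6 (mod 7); new modulus lcm = 72072.
    Write x = 2659 + 10296·t and substitute into x ≡ 6 (mod 7): 10296·t ≡ 6 − 2659 = -2653 (mod 7).
    Reduce coefficients mod 7: 6·t ≡ 0 (mod 7).
    The inverse of 6 mod 7 is 6 (since 6·6 = 36 = 5·7 + 1), so t ≡ 6·0 = 0 ≡ 0 (mod 7).
    Then x = 2659 + 10296·0 = 2659, valid modulo lcm(10296, 7) = 72072: x ≡ 2659 (mod 72072).
Verify against each original: 2659 mod 11 = 8, 2659 mod 8 = 3, 2659 mod 13 = 7, 2659 mod 9 = 4, 2659 mod 7 = 6.

x ≡ 2659 (mod 72072).
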